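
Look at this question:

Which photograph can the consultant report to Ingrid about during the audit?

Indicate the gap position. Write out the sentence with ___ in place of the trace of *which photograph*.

Which photograph can the consultant report to Ingrid about ___ during the audit?

Pre-movement form: The consultant can report to Ingrid about which photograph during the audit.
'which photograph' is the object of the preposition 'about'. The gap is right after 'about'.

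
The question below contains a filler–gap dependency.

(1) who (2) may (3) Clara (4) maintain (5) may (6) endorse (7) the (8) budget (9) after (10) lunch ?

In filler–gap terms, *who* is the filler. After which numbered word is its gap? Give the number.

4

In situ: Clara may maintain who may endorse the budget after lunch.
The filler 'who' is interpreted as the subject of the clause embedded under 'maintain'. Wh-movement fronts it, leaving a gap right after 'maintain':
Who may Clara maintain ___ may endorse the budget after lunch?
'maintain' is word 4.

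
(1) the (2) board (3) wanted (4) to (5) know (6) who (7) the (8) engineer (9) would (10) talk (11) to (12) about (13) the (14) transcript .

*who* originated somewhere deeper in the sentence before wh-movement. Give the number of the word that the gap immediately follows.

11

In situ: The engineer would talk to who about the transcript.
'who' functions as the object of the preposition 'to'. Wh-movement fronts it, leaving a gap right after 'to':
The board wanted to know who the engineer would talk to ___ about the transcript.
'to' is word 11.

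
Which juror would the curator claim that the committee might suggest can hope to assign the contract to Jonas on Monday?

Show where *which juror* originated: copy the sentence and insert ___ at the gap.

Pre-movement form: The curator would claim that the committee might suggest which juror can hope to assign the contract to Jonas on Monday.
'which juror' functions as the subject of the clause embedded under 'suggest'. The gap is right after 'suggest'.

Which juror would the curator claim that the committee might suggest ___ can hope to assign the contract to Jonas on Monday?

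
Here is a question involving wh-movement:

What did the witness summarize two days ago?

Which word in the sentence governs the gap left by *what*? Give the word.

Before movement: The witness did summarize what two days ago.
The filler 'what' is interpreted as the direct object of 'summarize'. It moves to the left edge, and the trace sits right after 'summarize':
What did the witness summarize ___ two days ago?

summarize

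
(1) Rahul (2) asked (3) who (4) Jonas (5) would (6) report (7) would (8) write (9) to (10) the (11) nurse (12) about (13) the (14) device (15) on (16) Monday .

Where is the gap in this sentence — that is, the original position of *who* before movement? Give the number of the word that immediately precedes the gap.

6

Pre-movement form: Jonas would report who would write to the nurse about the device on Monday.
'who' is the subject of the clause embedded under 'report'. It moves to the left edge, and the trace sits right after 'report':
Rahul asked who Jonas would report ___ would write to the nurse about the device on Monday.
'report' is word 6.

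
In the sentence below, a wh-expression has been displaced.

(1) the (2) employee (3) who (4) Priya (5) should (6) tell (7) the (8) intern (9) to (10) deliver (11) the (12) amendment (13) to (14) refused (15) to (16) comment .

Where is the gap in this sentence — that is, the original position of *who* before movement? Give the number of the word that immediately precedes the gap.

13

'who' is the object of the preposition 'to' (recipient of 'deliver'). It moves to the left edge, and the trace sits right after 'to':
The employee who Priya should tell the intern to deliver the amendment to ___ refused to comment.
'to' is word 13.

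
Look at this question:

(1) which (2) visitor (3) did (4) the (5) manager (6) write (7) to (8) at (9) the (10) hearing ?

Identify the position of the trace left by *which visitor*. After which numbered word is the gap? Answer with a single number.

In situ: The manager did write to which visitor at the hearing.
The filler 'which visitor' is interpreted as the object of the preposition 'to'. Fronting leaves a gap immediately after 'to':
Which visitor did the manager write to ___ at the hearing?
'to' is word 7.

7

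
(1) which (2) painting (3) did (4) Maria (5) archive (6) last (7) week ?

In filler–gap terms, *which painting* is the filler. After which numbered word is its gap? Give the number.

5

Before movement: Maria did archive which painting last week.
The filler 'which painting' is interpreted as the direct object of 'archive'. Fronting leaves a gap immediately after 'archive':
Which painting did Maria archive ___ last week?
'archive' is word 5.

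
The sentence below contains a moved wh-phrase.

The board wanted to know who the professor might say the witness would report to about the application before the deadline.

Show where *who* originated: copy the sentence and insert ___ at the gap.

The board wanted to know who the professor might say the witness would report to ___ about the application before the deadline.

Pre-movement form: The professor might say the witness would report to who about the application before the deadline.
'who' functions as the object of the preposition 'to'. The gap is right after 'to'.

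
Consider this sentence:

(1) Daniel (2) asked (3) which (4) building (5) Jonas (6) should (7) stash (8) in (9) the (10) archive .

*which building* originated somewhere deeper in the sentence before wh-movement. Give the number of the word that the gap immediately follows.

7

Underlying clause: Jonas should stash which building in the archive.
'which building' is the direct object of 'stash'. Wh-movement fronts it, leaving a gap right after 'stash':
Daniel asked which building Jonas should stash ___ in the archive.
'stash' is word 7.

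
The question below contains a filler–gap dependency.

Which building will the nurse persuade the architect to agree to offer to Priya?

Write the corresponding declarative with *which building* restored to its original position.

'which building' is the direct object of 'offer'. It moves to the left edge, and the trace sits right after 'offer':
Which building will the nurse persuade the architect to agree to offer ___ to Priya?

The nurse will persuade the architect to agree to offer which building to Priya.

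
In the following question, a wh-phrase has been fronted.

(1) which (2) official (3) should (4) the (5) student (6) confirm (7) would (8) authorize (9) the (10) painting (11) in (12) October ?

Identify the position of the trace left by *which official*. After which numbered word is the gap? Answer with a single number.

Pre-movement form: The student should confirm which official would authorize the painting in October.
'which official' is the subject of the clause embedded under 'confirm'. Wh-movement fronts it, leaving a gap right after 'confirm':
Which official should the student confirm ___ would authorize the painting in October?
'confirm' is word 6.

6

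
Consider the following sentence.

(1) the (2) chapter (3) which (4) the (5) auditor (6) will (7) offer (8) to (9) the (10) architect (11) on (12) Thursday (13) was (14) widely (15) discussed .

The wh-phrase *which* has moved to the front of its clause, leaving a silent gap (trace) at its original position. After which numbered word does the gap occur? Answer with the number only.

The filler 'which' is interpreted as the direct object of 'offer'. Fronting leaves a gap immediately after 'offer':
The chapter which the auditor will offer ___ to the architect on Thursday was widely discussed.
'offer' is word 7.

7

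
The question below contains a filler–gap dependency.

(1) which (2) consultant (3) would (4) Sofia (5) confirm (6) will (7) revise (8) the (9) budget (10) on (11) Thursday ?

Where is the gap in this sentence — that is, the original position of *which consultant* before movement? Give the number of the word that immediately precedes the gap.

5

In situ: Sofia would confirm which consultant will revise the budget on Thursday.
'which consultant' is the subject of the clause embedded under 'confirm'. Fronting leaves a gap immediately after 'confirm':
Which consultant would Sofia confirm ___ will revise the budget on Thursday?
'confirm' is word 5.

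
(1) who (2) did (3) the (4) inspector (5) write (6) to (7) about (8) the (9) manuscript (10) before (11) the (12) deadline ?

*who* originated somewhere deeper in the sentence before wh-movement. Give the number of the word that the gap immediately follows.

Before movement: The inspector did write to who about the manuscript before the deadline.
The filler 'who' is interpreted as the object of the preposition 'to'. Wh-movement fronts it, leaving a gap right after 'to':
Who did the inspector write to ___ about the manuscript before the deadline?
'to' is word 6.

6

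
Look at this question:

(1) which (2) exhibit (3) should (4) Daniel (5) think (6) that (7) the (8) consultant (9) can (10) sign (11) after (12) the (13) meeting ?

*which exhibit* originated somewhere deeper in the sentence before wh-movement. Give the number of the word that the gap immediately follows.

10

Underlying clause: Daniel should think that the consultant can sign which exhibit after the meeting.
'which exhibit' is the direct object of 'sign'. It moves to the left edge, and the trace sits right after 'sign':
Which exhibit should Daniel think that the consultant can sign ___ after the meeting?
'sign' is word 10.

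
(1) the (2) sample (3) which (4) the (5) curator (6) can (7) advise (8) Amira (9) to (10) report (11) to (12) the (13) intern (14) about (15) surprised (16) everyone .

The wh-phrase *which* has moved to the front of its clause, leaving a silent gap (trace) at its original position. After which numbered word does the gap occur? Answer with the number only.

The filler 'which' is interpreted as the object of the preposition 'about'. Wh-movement fronts it, leaving a gap right after 'about':
The sample which the curator can advise Amira to report to the intern about ___ surprised everyone.
'about' is word 14.

14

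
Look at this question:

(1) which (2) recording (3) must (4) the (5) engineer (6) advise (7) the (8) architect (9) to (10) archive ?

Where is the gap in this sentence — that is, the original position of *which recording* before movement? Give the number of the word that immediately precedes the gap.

Before movement: The engineer must advise the architect to archive which recording.
'which recording' functions as the direct object of 'archive'. Wh-movement fronts it, leaving a gap right after 'archive':
Which recording must the engineer advise the architect to archive ___?
'archive' is word 10.

10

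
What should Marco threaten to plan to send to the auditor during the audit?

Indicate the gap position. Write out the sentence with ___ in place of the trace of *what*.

In situ: Marco should threaten to plan to send what to the auditor during the audit.
'what' functions as the direct object of 'send'. The gap is right after 'send'.

What should Marco threaten to plan to send ___ to the auditor during the audit?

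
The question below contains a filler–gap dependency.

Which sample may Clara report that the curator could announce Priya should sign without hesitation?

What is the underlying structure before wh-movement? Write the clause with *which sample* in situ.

'which sample' is the direct object of 'sign'. Fronting leaves a gap immediately after 'sign':
Which sample may Clara report that the curator could announce Priya should sign ___ without hesitation?

Clara may report that the curator could announce Priya should sign which sample without hesitation.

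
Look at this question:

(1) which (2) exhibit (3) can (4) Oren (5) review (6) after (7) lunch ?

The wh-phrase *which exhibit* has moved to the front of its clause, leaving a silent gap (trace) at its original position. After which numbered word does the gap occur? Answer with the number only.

5

In situ: Oren can review which exhibit after lunch.
'which exhibit' functions as the direct object of 'review'. It moves to the left edge, and the trace sits right after 'review':
Which exhibit can Oren review ___ after lunch?
'review' is word 5.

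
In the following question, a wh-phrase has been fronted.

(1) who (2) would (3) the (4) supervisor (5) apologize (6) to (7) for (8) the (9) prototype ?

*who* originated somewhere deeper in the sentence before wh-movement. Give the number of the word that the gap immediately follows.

In situ: The supervisor would apologize to who for the prototype.
'who' functions as the object of the preposition 'to'. Wh-movement fronts it, leaving a gap right after 'to':
Who would the supervisor apologize to ___ for the prototype?
'to' is word 6.

6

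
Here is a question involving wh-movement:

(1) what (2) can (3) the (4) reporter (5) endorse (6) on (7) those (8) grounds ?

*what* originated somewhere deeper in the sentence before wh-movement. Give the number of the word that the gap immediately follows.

Before movement: The reporter can endorse what on those grounds.
'what' is the direct object of 'endorse'. Fronting leaves a gap immediately after 'endorse':
What can the reporter endorse ___ on those grounds?
'endorse' is word 5.

5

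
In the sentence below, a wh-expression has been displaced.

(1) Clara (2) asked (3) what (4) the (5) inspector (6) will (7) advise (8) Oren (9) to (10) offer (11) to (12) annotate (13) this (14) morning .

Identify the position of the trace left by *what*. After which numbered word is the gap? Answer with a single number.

Before movement: The inspector will advise Oren to offer to annotate what this morning.
The filler 'what' is interpreted as the direct object of 'annotate'. It moves to the left edge, and the trace sits right after 'annotate':
Clara asked what the inspector will advise Oren to offer to annotate ___ this morning.
'annotate' is word 12.

12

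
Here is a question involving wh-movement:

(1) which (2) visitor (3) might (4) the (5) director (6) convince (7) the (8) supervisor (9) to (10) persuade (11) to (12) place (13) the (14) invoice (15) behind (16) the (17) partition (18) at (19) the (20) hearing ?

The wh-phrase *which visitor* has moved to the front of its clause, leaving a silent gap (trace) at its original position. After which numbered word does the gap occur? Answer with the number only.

10

Underlying clause: The director might convince the supervisor to persuade which visitor to place the invoice behind the partition at the hearing.
The filler 'which visitor' is interpreted as the direct object of 'persuade'. It moves to the left edge, and the trace sits right after 'persuade':
Which visitor might the director convince the supervisor to persuade ___ to place the invoice behind the partition at the hearing?
'persuade' is word 10.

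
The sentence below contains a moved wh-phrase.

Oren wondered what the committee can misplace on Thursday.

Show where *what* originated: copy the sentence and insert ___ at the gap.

Pre-movement form: The committee can misplace what on Thursday.
'what' is the direct object of 'misplace'. The gap is right after 'misplace'.

Oren wondered what the committee can misplace ___ on Thursday.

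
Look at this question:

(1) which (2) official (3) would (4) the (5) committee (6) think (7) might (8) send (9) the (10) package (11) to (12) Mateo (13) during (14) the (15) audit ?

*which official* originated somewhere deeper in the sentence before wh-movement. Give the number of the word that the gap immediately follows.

In situ: The committee would think which official might send the package to Mateo during the audit.
'which official' is the subject of the clause embedded under 'think'. Wh-movement fronts it, leaving a gap right after 'think':
Which official would the committee think ___ might send the package to Mateo during the audit?
'think' is word 6.

6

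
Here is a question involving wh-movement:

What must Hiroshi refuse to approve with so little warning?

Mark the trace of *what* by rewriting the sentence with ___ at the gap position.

Pre-movement form: Hiroshi must refuse to approve what with so little warning.
'what' is the direct object of 'approve'. The gap is right after 'approve'.

What must Hiroshi refuse to approve ___ with so little warning?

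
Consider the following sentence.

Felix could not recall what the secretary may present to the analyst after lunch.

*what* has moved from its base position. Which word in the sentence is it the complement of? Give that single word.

Before movement: The secretary may present what to the analyst after lunch.
The filler 'what' is interpreted as the direct object of 'present'. It moves to the left edge, and the trace sits right after 'present':
Felix could not recall what the secretary may present ___ to the analyst after lunch.

present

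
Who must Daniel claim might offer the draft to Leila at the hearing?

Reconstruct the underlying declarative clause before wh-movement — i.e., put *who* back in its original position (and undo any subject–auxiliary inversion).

Daniel must claim who might offer the draft to Leila at the hearing.

'who' is the subject of the clause embedded under 'claim'. Wh-movement fronts it, leaving a gap right after 'claim':
Who must Daniel claim ___ might offer the draft to Leila at the hearing?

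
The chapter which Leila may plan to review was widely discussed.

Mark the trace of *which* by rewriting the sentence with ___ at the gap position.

The chapter which Leila may plan to review ___ was widely discussed.

The filler 'which' is interpreted as the direct object of 'review'. The gap is right after 'review'.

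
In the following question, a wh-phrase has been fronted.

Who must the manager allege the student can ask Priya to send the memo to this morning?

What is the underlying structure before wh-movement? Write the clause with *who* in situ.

'who' functions as the object of the preposition 'to' (recipient of 'send'). Wh-movement fronts it, leaving a gap right after 'to':
Who must the manager allege the student can ask Priya to send the memo to ___ this morning?

The manager must allege the student can ask Priya to send the memo to who this morning.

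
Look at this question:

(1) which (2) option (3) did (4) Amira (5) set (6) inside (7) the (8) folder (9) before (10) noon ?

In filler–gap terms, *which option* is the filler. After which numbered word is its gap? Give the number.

5

In situ: Amira did set which option inside the folder before noon.
'which option' is the direct object of 'set'. It moves to the left edge, and the trace sits right after 'set':
Which option did Amira set ___ inside the folder before noon?
'set' is word 5.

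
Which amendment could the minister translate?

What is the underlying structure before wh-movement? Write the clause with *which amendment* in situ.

The minister could translate which amendment.

'which amendment' functions as the direct object of 'translate'. It moves to the left edge, and the trace sits right after 'translate':
Which amendment could the minister translate ___?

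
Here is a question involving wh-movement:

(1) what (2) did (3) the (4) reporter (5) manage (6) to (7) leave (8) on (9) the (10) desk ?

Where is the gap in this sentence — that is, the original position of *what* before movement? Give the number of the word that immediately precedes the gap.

Underlying clause: The reporter did manage to leave what on the desk.
'what' functions as the direct object of 'leave'. Wh-movement fronts it, leaving a gap right after 'leave':
What did the reporter manage to leave ___ on the desk?
'leave' is word 7.

7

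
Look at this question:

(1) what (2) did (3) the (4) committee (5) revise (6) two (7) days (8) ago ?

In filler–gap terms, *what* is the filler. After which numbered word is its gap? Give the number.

5

Pre-movement form: The committee did revise what two days ago.
'what' functions as the direct object of 'revise'. Wh-movement fronts it, leaving a gap right after 'revise':
What did the committee revise ___ two days ago?
'revise' is word 5.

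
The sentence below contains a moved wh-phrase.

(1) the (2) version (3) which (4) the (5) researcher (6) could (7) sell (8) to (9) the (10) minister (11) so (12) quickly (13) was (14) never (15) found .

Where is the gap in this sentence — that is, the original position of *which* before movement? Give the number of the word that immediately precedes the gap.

7

The filler 'which' is interpreted as the direct object of 'sell'. Wh-movement fronts it, leaving a gap right after 'sell':
The version which the researcher could sell ___ to the minister so quickly was never found.
'sell' is word 7.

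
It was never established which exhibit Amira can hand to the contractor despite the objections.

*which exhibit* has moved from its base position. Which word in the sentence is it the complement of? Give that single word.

Underlying clause: Amira can hand which exhibit to the contractor despite the objections.
'which exhibit' functions as the direct object of 'hand'. Fronting leaves a gap immediately after 'hand':
It was never established which exhibit Amira can hand ___ to the contractor despite the objections.

hand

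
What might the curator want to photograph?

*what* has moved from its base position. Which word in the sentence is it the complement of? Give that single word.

In situ: The curator might want to photograph what.
'what' is the direct object of 'photograph'. Fronting leaves a gap immediately after 'photograph':
What might the curator want to photograph ___?

photograph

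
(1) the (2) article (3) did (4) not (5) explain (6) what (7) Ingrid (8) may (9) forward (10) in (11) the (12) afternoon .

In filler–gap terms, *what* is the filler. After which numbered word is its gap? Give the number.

9

In situ: Ingrid may forward what in the afternoon.
'what' functions as the direct object of 'forward'. Fronting leaves a gap immediately after 'forward':
The article did not explain what Ingrid may forward ___ in the afternoon.
'forward' is word 9.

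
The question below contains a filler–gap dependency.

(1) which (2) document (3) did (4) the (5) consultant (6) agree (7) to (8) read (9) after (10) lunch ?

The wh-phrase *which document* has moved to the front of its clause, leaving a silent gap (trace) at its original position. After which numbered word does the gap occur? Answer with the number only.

8

In situ: The consultant did agree to read which document after lunch.
'which document' is the direct object of 'read'. Fronting leaves a gap immediately after 'read':
Which document did the consultant agree to read ___ after lunch?
'read' is word 8.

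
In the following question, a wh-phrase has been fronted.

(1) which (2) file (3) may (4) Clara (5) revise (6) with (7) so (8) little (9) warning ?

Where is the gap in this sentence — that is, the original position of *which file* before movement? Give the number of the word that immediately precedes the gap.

In situ: Clara may revise which file with so little warning.
The filler 'which file' is interpreted as the direct object of 'revise'. Wh-movement fronts it, leaving a gap right after 'revise':
Which file may Clara revise ___ with so little warning?
'revise' is word 5.

5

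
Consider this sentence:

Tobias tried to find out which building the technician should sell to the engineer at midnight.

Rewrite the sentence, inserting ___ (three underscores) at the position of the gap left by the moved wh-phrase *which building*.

Pre-movement form: The technician should sell which building to the engineer at midnight.
The filler 'which building' is interpreted as the direct object of 'sell'. The gap is right after 'sell'.

Tobias tried to find out which building the technician should sell ___ to the engineer at midnight.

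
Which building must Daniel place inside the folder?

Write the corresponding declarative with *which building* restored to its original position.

'which building' functions as the direct object of 'place'. Wh-movement fronts it, leaving a gap right after 'place':
Which building must Daniel place ___ inside the folder?

Daniel must place which building inside the folder.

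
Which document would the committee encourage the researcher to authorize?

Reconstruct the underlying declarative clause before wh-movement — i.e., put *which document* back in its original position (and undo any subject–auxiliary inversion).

The committee would encourage the researcher to authorize which document.

The filler 'which document' is interpreted as the direct object of 'authorize'. It moves to the left edge, and the trace sits right after 'authorize':
Which document would the committee encourage the researcher to authorize ___?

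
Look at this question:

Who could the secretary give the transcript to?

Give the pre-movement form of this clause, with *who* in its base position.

'who' functions as the object of the preposition 'to' (recipient of 'give'). Wh-movement fronts it, leaving a gap right after 'to':
Who could the secretary give the transcript to ___?

The secretary could give the transcript to who.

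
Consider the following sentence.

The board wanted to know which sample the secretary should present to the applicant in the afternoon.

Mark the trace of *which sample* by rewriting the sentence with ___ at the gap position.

The board wanted to know which sample the secretary should present ___ to the applicant in the afternoon.

Pre-movement form: The secretary should present which sample to the applicant in the afternoon.
'which sample' functions as the direct object of 'present'. The gap is right after 'present'.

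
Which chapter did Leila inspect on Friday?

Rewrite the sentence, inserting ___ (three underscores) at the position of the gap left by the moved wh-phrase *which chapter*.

In situ: Leila did inspect which chapter on Friday.
The filler 'which chapter' is interpreted as the direct object of 'inspect'. The gap is right after 'inspect'.

Which chapter did Leila inspect ___ on Friday?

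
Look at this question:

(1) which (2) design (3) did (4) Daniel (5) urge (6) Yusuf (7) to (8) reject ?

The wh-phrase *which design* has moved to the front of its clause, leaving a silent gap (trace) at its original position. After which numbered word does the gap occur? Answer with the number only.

Pre-movement form: Daniel did urge Yusuf to reject which design.
The filler 'which design' is interpreted as the direct object of 'reject'. Fronting leaves a gap immediately after 'reject':
Which design did Daniel urge Yusuf to reject ___?
'reject' is word 8.

8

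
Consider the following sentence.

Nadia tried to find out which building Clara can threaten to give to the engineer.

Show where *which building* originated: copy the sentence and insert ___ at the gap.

Underlying clause: Clara can threaten to give which building to the engineer.
The filler 'which building' is interpreted as the direct object of 'give'. The gap is right after 'give'.

Nadia tried to find out which building Clara can threaten to give ___ to the engineer.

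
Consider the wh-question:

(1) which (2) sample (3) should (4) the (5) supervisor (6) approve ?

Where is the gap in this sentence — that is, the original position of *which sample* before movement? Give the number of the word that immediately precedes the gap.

6

Underlying clause: The supervisor should approve which sample.
'which sample' is the direct object of 'approve'. It moves to the left edge, and the trace sits right after 'approve':
Which sample should the supervisor approve ___?
'approve' is word 6.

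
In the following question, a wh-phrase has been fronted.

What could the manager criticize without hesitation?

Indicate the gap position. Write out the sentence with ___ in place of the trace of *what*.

In situ: The manager could criticize what without hesitation.
The filler 'what' is interpreted as the direct object of 'criticize'. The gap is right after 'criticize'.

What could the manager criticize ___ without hesitation?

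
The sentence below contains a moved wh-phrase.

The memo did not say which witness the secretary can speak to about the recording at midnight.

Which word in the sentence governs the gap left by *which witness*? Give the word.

Before movement: The secretary can speak to which witness about the recording at midnight.
'which witness' is the object of the preposition 'to'. It moves to the left edge, and the trace sits right after 'to':
The memo did not say which witness the secretary can speak to ___ about the recording at midnight.

to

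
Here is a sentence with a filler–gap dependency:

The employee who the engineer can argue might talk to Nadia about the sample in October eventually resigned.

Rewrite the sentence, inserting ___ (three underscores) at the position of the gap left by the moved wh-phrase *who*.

The employee who the engineer can argue ___ might talk to Nadia about the sample in October eventually resigned.

'who' is the subject of the clause embedded under 'argue'. The gap is right after 'argue'.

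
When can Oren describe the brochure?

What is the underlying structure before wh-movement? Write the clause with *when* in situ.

The filler 'when' is interpreted as the temporal adjunct. It moves to the left edge, and the trace sits right after 'brochure':
When can Oren describe the brochure ___?

Oren can describe the brochure when.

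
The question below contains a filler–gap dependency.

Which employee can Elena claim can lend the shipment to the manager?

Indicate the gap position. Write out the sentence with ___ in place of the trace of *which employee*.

Which employee can Elena claim ___ can lend the shipment to the manager?

In situ: Elena can claim which employee can lend the shipment to the manager.
'which employee' is the subject of the clause embedded under 'claim'. The gap is right after 'claim'.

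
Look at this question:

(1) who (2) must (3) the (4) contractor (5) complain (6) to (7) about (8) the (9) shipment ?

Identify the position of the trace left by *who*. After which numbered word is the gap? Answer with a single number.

Pre-movement form: The contractor must complain to who about the shipment.
'who' is the object of the preposition 'to'. Fronting leaves a gap immediately after 'to':
Who must the contractor complain to ___ about the shipment?
'to' is word 6.

6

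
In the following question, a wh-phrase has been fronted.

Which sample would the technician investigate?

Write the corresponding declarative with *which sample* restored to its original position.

'which sample' functions as the direct object of 'investigate'. Wh-movement fronts it, leaving a gap right after 'investigate':
Which sample would the technician investigate ___?

The technician would investigate which sample.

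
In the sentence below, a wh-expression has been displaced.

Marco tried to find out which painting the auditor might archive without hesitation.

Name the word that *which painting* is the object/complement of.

Before movement: The auditor might archive which painting without hesitation.
'which painting' functions as the direct object of 'archive'. Fronting leaves a gap immediately after 'archive':
Marco tried to find out which painting the auditor might archive ___ without hesitation.

archive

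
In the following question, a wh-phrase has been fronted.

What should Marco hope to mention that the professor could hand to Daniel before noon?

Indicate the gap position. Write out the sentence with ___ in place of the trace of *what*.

What should Marco hope to mention that the professor could hand ___ to Daniel before noon?

Pre-movement form: Marco should hope to mention that the professor could hand what to Daniel before noon.
The filler 'what' is interpreted as the direct object of 'hand'. The gap is right after 'hand'.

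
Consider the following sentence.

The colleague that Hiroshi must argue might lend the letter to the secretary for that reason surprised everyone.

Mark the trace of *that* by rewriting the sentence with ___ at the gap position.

The colleague that Hiroshi must argue ___ might lend the letter to the secretary for that reason surprised everyone.

'that' functions as the subject of the clause embedded under 'argue'. The gap is right after 'argue'.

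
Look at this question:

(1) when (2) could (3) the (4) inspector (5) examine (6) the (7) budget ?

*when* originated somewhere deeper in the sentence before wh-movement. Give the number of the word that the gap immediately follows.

Pre-movement form: The inspector could examine the budget when.
The filler 'when' is interpreted as the temporal adjunct. Wh-movement fronts it, leaving a gap right after 'budget':
When could the inspector examine the budget ___?
'budget' is word 7.

7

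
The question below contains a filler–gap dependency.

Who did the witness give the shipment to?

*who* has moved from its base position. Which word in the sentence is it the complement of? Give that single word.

Before movement: The witness did give the shipment to who.
The filler 'who' is interpreted as the object of the preposition 'to' (recipient of 'give'). Fronting leaves a gap immediately after 'to':
Who did the witness give the shipment to ___?

to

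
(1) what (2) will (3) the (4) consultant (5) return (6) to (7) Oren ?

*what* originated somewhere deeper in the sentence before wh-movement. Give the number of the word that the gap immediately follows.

5

In situ: The consultant will return what to Oren.
'what' functions as the direct object of 'return'. Wh-movement fronts it, leaving a gap right after 'return':
What will the consultant return ___ to Oren?
'return' is word 5.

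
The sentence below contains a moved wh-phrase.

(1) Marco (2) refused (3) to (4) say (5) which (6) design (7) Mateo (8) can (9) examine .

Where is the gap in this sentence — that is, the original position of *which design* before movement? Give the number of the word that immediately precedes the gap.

Before movement: Mateo can examine which design.
'which design' is the direct object of 'examine'. It moves to the left edge, and the trace sits right after 'examine':
Marco refused to say which design Mateo can examine ___.
'examine' is word 9.

9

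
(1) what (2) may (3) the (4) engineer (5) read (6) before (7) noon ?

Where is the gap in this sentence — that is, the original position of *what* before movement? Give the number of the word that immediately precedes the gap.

5

Before movement: The engineer may read what before noon.
'what' is the direct object of 'read'. It moves to the left edge, and the trace sits right after 'read':
What may the engineer read ___ before noon?
'read' is word 5.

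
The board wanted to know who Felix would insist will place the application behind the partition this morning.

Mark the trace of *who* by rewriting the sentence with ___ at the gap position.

The board wanted to know who Felix would insist ___ will place the application behind the partition this morning.

Before movement: Felix would insist who will place the application behind the partition this morning.
The filler 'who' is interpreted as the subject of the clause embedded under 'insist'. The gap is right after 'insist'.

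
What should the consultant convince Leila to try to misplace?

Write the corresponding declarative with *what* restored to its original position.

The consultant should convince Leila to try to misplace what.

The filler 'what' is interpreted as the direct object of 'misplace'. Fronting leaves a gap immediately after 'misplace':
What should the consultant convince Leila to try to misplace ___?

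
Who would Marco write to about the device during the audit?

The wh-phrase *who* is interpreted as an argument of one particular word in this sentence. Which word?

to

Before movement: Marco would write to who about the device during the audit.
The filler 'who' is interpreted as the object of the preposition 'to'. It moves to the left edge, and the trace sits right after 'to':
Who would Marco write to ___ about the device during the audit?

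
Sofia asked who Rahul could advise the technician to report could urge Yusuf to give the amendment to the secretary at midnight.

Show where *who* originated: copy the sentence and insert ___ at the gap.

Pre-movement form: Rahul could advise the technician to report who could urge Yusuf to give the amendment to the secretary at midnight.
'who' is the subject of the clause embedded under 'report'. The gap is right after 'report'.

Sofia asked who Rahul could advise the technician to report ___ could urge Yusuf to give the amendment to the secretary at midnight.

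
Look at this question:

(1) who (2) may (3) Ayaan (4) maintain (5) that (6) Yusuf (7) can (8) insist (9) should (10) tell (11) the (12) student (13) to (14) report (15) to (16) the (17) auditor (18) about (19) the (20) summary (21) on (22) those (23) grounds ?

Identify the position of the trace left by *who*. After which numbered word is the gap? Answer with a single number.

Underlying clause: Ayaan may maintain that Yusuf can insist who should tell the student to report to the auditor about the summary on those grounds.
'who' is the subject of the clause embedded under 'insist'. Wh-movement fronts it, leaving a gap right after 'insist':
Who may Ayaan maintain that Yusuf can insist ___ should tell the student to report to the auditor about the summary on those grounds?
'insist' is word 8.

8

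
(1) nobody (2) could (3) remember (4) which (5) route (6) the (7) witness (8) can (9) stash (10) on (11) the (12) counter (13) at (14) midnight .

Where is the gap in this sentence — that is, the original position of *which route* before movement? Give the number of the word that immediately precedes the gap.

Before movement: The witness can stash which route on the counter at midnight.
'which route' functions as the direct object of 'stash'. It moves to the left edge, and the trace sits right after 'stash':
Nobody could remember which route the witness can stash ___ on the counter at midnight.
'stash' is word 9.

9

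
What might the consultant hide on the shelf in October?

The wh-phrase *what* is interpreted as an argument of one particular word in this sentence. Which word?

In situ: The consultant might hide what on the shelf in October.
'what' is the direct object of 'hide'. It moves to the left edge, and the trace sits right after 'hide':
What might the consultant hide ___ on the shelf in October?

hide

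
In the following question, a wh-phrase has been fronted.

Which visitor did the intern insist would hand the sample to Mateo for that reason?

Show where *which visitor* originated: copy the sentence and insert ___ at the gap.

In situ: The intern did insist which visitor would hand the sample to Mateo for that reason.
'which visitor' is the subject of the clause embedded under 'insist'. The gap is right after 'insist'.

Which visitor did the intern insist ___ would hand the sample to Mateo for that reason?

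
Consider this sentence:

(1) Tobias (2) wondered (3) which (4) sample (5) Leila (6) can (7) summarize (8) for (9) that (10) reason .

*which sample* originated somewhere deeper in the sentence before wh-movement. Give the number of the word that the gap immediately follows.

7

Underlying clause: Leila can summarize which sample for that reason.
'which sample' functions as the direct object of 'summarize'. Wh-movement fronts it, leaving a gap right after 'summarize':
Tobias wondered which sample Leila can summarize ___ for that reason.
'summarize' is word 7.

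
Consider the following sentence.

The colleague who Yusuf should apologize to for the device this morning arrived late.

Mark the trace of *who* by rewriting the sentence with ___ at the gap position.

The colleague who Yusuf should apologize to ___ for the device this morning arrived late.

The filler 'who' is interpreted as the object of the preposition 'to'. The gap is right after 'to'.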